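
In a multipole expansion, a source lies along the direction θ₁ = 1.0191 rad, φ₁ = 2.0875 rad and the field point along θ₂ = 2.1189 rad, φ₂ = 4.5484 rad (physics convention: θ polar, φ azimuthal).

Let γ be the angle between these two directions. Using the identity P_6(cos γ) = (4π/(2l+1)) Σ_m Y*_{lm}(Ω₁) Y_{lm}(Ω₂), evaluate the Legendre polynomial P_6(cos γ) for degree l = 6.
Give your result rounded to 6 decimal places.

-0.413009

Expand P_6 via completeness: Σ_{m} conj(Y_{6,m}) at Ω₁ times Y_{6,m} at Ω₂ —
  [-6]  conj(Y_{6,-6})(Ω₁) = +0.184152-0.007623i ; Y_{6,-6}(Ω₂) = -0.103419-0.155513i ; Δ = -0.020230-0.027850i
  [-5]  conj(Y_{6,-5})(Ω₁) = -0.208083-0.333322i ; Y_{6,-5}(Ω₂) = +0.288765-0.269472i ; Δ = -0.149908-0.040179i
  [-4]  conj(Y_{6,-4})(Ω₁) = -0.180598+0.333733i ; Y_{6,-4}(Ω₂) = +0.298089+0.229423i ; Δ = -0.130400+0.058049i
  [-3]  conj(Y_{6,-3})(Ω₁) = +0.004610-0.000095i ; Y_{6,-3}(Ω₂) = +0.001331-0.002483i ; Δ = +0.000006-0.000012i
  [-2]  conj(Y_{6,-2})(Ω₁) = +0.175869+0.295139i ; Y_{6,-2}(Ω₂) = +0.326705+0.111167i ; Δ = +0.024648+0.115974i
  [-1]  conj(Y_{6,-1})(Ω₁) = +0.068225-0.120074i ; Y_{6,-1}(Ω₂) = -0.021317+0.128823i ; Δ = +0.014014+0.011349i
  [+0]  conj(Y_{6,0})(Ω₁) = +0.309055-0.000000i ; Y_{6,0}(Ω₂) = +0.312183+0.000000i ; Δ = +0.096482+0.000000i
  [+1]  conj(Y_{6,1})(Ω₁) = -0.068225-0.120074i ; Y_{6,1}(Ω₂) = +0.021317+0.128823i ; Δ = +0.014014-0.011349i
  [+2]  conj(Y_{6,2})(Ω₁) = +0.175869-0.295139i ; Y_{6,2}(Ω₂) = +0.326705-0.111167i ; Δ = +0.024648-0.115974i
  [+3]  conj(Y_{6,3})(Ω₁) = -0.004610-0.000095i ; Y_{6,3}(Ω₂) = -0.001331-0.002483i ; Δ = +0.000006+0.000012i
  [+4]  conj(Y_{6,4})(Ω₁) = -0.180598-0.333733i ; Y_{6,4}(Ω₂) = +0.298089-0.229423i ; Δ = -0.130400-0.058049i
  [+5]  conj(Y_{6,5})(Ω₁) = +0.208083-0.333322i ; Y_{6,5}(Ω₂) = -0.288765-0.269472i ; Δ = -0.149908+0.040179i
  [+6]  conj(Y_{6,6})(Ω₁) = +0.184152+0.007623i ; Y_{6,6}(Ω₂) = -0.103419+0.155513i ; Δ = -0.020230+0.027850i
Σ over m = -0.427261-0.000000i; ×(4π/13) → -0.413009-0.000000i. Real part: -0.413009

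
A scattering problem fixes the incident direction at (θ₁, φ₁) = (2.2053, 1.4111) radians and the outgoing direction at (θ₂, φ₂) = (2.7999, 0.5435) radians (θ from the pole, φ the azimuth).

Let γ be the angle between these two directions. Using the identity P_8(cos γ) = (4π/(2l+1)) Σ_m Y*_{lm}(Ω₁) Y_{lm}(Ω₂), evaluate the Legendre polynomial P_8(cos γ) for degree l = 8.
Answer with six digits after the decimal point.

0.247747

Addition theorem: P_8(cos γ) = (4π/17) Σ_m Y*_{lm}(Ω₁) Y_{lm}(Ω₂), m = −8…8:
  m=-8: (0.026368, -0.087331) × (-0.000029, 0.000077) = (0.000006, 0.000005)  (running Σ = (0.000006, 0.000005))
  m=-7: (0.241500, 0.117529) × (0.000726, -0.000567) = (0.000242, -0.000052)  (running Σ = (0.000248, -0.000047))
  m=-6: (-0.252239, 0.358894) × (-0.006515, 0.000782) = (0.001363, -0.002535)  (running Σ = (0.001611, -0.002583))
  m=-5: (-0.265644, -0.258782) × (0.030429, 0.013738) = (-0.004528, -0.011524)  (running Σ = (-0.002917, -0.014106))
  m=-4: (-0.012609, 0.009364) × (-0.070505, -0.102352) = (0.001847, 0.000630)  (running Σ = (-0.001070, -0.013476))
  m=-3: (-0.164653, -0.316974) × (0.019681, 0.329260) = (0.101126, -0.060452)  (running Σ = (0.100057, -0.073928))
  m=-2: (0.170129, -0.056264) × (0.263495, -0.501469) = (0.016613, -0.100140)  (running Σ = (0.116670, -0.174068))
  m=-1: (-0.045126, -0.280165) × (-0.377657, 0.228179) = (0.080970, 0.095510)  (running Σ = (0.197640, -0.078559))
  m=0: (0.225916, -0.000000) × (-0.266128, 0.000000) = (-0.060123, 0.000000)  (running Σ = (0.137517, -0.078559))
  m=1: (0.045126, -0.280165) × (0.377657, 0.228179) = (0.080970, -0.095510)  (running Σ = (0.218487, -0.174068))
  m=2: (0.170129, 0.056264) × (0.263495, 0.501469) = (0.016613, 0.100140)  (running Σ = (0.235100, -0.073928))
  m=3: (0.164653, -0.316974) × (-0.019681, 0.329260) = (0.101126, 0.060452)  (running Σ = (0.336227, -0.013476))
  m=4: (-0.012609, -0.009364) × (-0.070505, 0.102352) = (0.001847, -0.000630)  (running Σ = (0.338074, -0.014106))
  m=5: (0.265644, -0.258782) × (-0.030429, 0.013738) = (-0.004528, 0.011524)  (running Σ = (0.333546, -0.002583))
  m=6: (-0.252239, -0.358894) × (-0.006515, -0.000782) = (0.001363, 0.002535)  (running Σ = (0.334909, -0.000047))
  m=7: (-0.241500, 0.117529) × (-0.000726, -0.000567) = (0.000242, 0.000052)  (running Σ = (0.335151, 0.000005))
  m=8: (0.026368, 0.087331) × (-0.000029, -0.000077) = (0.000006, -0.000005)  (running Σ = (0.335157, -0.000000))
Σ over m = (0.335157, -0.000000); ×(4π/17) → (0.247747, -0.000000). Real part: 0.247747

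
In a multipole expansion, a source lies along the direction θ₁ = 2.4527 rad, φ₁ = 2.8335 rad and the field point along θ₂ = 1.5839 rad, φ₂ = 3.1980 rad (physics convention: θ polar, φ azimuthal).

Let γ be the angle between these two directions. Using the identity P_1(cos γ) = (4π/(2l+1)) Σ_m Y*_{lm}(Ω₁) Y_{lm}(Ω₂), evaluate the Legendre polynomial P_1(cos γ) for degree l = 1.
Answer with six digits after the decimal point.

0.603984

Addition theorem: P_1(cos γ) = (4π/3) Σ_m Y*_{lm}(Ω₁) Y_{lm}(Ω₂), m = −1…1:
  m=-1: Y*=(-0.209283, 0.066599)  Y=(-0.344915, 0.019476)  product (0.070888, -0.027047)
  m=+0: Y*=(-0.377177, -0.000000)  Y=(-0.006402, 0.000000)  product (0.002415, 0.000000)
  m=+1: Y*=(0.209283, 0.066599)  Y=(0.344915, 0.019476)  product (0.070888, 0.027047)
Total Σ_m = (0.144191, 0.000000). Multiply by 4.188790: (0.603984, 0.000000). P_1(cos γ) = 0.603984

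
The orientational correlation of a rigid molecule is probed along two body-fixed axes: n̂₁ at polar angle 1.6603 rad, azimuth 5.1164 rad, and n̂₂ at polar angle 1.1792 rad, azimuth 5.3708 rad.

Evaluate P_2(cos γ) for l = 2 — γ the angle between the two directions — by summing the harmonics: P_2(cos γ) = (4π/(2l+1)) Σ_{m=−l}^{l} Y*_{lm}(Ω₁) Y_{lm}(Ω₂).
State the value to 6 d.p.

0.601304

Term-by-term m-sum for l=2 (normalisation 4π/5 = 2.513274):
  m=-2: (-0.264756-0.277015i) × (-0.082915+0.319420i) = +0.110437-0.061600i  (running Σ = +0.110437-0.061600i)
  m=-1: (-0.027037+0.063240i) × (+0.166753+0.215565i) = -0.018141+0.004717i  (running Σ = +0.092296-0.056883i)
  m=0: (-0.307832-0.000000i) × (-0.177564+0.000000i) = +0.054660+0.000000i  (running Σ = +0.146956-0.056883i)
  m=1: (+0.027037+0.063240i) × (-0.166753+0.215565i) = -0.018141-0.004717i  (running Σ = +0.128815-0.061600i)
  m=2: (-0.264756+0.277015i) × (-0.082915-0.319420i) = +0.110437+0.061600i  (running Σ = +0.239251+0.000000i)
Σ over m = +0.239251+0.000000i; ×(4π/5) → +0.601304+0.000000i. Real part: 0.601304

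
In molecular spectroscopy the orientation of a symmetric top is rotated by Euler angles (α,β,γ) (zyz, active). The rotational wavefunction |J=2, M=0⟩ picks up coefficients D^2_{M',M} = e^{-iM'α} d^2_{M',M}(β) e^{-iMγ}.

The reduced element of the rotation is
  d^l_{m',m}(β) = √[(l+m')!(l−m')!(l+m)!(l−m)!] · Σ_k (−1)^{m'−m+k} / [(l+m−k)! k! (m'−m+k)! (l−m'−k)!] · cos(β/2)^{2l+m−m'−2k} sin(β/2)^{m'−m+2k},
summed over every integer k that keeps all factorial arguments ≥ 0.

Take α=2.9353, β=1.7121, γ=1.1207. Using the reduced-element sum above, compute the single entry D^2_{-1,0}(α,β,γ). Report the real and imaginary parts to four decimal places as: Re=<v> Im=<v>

Re=0.1671 Im=-0.0350

D^2_{-1,0}(2.9353,1.7121,1.1207) = e^{-i·-1·2.9353}·d^2_{-1,0}(1.7121)·e^{-i·0·1.1207}. Compute d first:
Half-angle: c=0.655426, s=0.755260. N=√(1·6·2·2)=4.898979
The bounds max(0,m−m')=1 and min(l+m,l−m')=2 give 2 terms
  k=1: (−1)^0·4.8990/(2)·0.6554^3·0.7553^1 = +0.520886
  k=2: (−1)^1·4.8990/(2)·0.6554^1·0.7553^3 = -0.691652
d^2_{-1,0}(1.7121) = +0.520886 -0.691652 = -0.170766
Phases: e^{-i·(-1)·2.9353}=-0.978797+0.204833i, e^{-i·(0)·1.1207}=+1.000000+0.000000i ⇒ D=+0.167146-0.034979i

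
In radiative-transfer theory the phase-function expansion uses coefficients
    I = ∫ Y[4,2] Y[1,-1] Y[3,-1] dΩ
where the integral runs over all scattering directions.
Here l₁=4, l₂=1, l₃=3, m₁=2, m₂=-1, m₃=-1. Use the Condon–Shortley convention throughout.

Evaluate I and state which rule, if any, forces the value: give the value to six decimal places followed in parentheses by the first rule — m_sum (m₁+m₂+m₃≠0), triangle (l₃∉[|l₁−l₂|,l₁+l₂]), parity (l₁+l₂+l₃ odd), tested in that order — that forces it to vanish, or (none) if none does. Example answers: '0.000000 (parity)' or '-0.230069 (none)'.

0.238414 (none)

Checks pass: Σm=0; 8 even; l₃=3∈[3,5].
(2·4+1)(2·1+1)(2·3+1) = 189
Δ: 2! 6! 0! / 9! → 1/252
sum: t=1:−1/36 = -1/36
3j²(4 1 3; 0 0 0) = Δ·Π!·Σ² = 4/63  (sign +1)
sum: t=0:+1/96 = 1/96
3j²(4 1 3; 2 -1 -1) = Δ·Π!·Σ² = 5/84  (sign +1)
combine: 4πI² = 189·4/63·5/84 = 5/7
take √, sign +1: I = 0.23841361
No selection rule forces the value: the integral is nonzero (none).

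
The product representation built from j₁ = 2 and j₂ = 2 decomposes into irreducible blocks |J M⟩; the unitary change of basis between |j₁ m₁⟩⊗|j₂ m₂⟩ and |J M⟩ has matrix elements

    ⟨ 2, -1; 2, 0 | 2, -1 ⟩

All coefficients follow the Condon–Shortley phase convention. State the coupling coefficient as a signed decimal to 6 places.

−√(1/14) = -0.267261

j₁+j₂−J=2  J+j₁−j₂=2  J−j₁+j₂=2  j₁+j₂+J+1=7
(j₁±m₁, j₂±m₂, J±M) = (1,3,2,2,1,3)
P² = 8/7
sum k=1..2:
  [1] −1/2 = -1/2
  [2] +1/4 = 1/4
S = -1/4
C² = P²·S² = 1/14 ; C = -0.267261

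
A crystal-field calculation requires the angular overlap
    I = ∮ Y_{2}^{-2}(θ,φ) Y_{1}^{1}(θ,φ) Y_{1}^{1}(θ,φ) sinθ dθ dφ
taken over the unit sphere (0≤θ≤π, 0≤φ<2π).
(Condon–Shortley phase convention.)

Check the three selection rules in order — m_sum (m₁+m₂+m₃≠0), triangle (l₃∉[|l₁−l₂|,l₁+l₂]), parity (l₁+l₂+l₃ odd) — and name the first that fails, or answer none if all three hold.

azimuthal sum: -2 + 1 + 1 = 0  ✓
1 ≤ 1 ≤ 3 (triangle on l)  ✓
L = 2 + 1 + 1 = 4 (even)  ✓

none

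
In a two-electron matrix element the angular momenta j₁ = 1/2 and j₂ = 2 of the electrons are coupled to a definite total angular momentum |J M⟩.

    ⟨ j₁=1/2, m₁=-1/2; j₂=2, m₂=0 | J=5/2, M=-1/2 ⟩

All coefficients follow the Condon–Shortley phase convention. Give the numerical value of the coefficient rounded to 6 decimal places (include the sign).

j₁+j₂−J=0  J+j₁−j₂=1  J−j₁+j₂=4  j₁+j₂+J+1=6
(j₁±m₁, j₂±m₂, J±M) = (0,1,2,2,2,3)
P² = 48/5
sum k=0..0:
  [0] +1/4 = 1/4
S = 1/4
C² = P²·S² = 3/5 ; C = +0.774597

+0.774597  (= +√(3/5))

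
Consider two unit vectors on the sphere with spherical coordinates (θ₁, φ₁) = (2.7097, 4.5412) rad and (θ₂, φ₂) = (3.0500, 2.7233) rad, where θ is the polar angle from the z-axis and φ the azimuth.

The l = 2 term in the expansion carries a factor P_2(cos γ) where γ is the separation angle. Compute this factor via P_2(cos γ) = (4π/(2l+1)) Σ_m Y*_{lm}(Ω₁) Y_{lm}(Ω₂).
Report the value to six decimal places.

0.701547

Term-by-term m-sum for l=2 (normalisation 4π/5 = 2.513274):
  m=-2: (-0.06375 + 0.02272j) × (0.00217 + 0.00240j) = -0.00019 - 0.00010j  (running Σ = -0.00019 - 0.00010j)
  m=-1: (0.05003 + 0.28939j) × (0.06430 + 0.02858j) = -0.00505 + 0.02004j  (running Σ = -0.00525 + 0.01993j)
  m=0: (0.46500 + 0.00000j) × (0.62287 + 0.00000j) = 0.28963 + 0.00000j  (running Σ = 0.28438 + 0.01993j)
  m=1: (-0.05003 + 0.28939j) × (-0.06430 + 0.02858j) = -0.00505 - 0.02004j  (running Σ = 0.27933 - 0.00010j)
  m=2: (-0.06375 - 0.02272j) × (0.00217 - 0.00240j) = -0.00019 + 0.00010j  (running Σ = 0.27914 + 0.00000j)
Accumulated sum 0.27914 + 0.00000j; after 4π/(2l+1) scaling, 0.70155 + 0.00000j ⇒ P_2 = 0.701547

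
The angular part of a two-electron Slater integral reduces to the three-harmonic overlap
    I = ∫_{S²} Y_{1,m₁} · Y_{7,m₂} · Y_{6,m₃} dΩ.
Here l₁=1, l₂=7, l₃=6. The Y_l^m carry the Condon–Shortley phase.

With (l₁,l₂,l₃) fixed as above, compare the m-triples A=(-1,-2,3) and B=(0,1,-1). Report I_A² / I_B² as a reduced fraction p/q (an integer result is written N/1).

5/24

Same 1,7,6: normalisation and zero-m 3j drop out of the ratio.
A: Δ: 2! 0! 12! / 15! → 1/1365; sum: t=2:+1/4354560 = 1/4354560; 3j²(1 7 6; -1 -2 3) = Δ·Π!·Σ² = 2/273  (sign -1)
B: Δ: 2! 0! 12! / 15! → 1/1365; sum: t=1:−1/604800 = -1/604800; 3j²(1 7 6; 0 1 -1) = Δ·Π!·Σ² = 16/455  (sign +1)
I_A²/I_B² = (2/273)/(16/455) = 5/24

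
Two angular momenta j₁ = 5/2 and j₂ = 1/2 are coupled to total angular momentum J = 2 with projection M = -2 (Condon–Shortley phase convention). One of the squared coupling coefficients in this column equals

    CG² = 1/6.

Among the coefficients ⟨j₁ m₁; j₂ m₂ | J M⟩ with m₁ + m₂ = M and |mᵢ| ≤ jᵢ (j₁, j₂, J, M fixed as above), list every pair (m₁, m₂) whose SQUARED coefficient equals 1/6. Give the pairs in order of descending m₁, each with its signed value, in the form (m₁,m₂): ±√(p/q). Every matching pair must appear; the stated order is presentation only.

Admissible pairs with m₁+m₂ = M = -2: (-5/2,1/2), (-3/2,-1/2)
  (m₁,m₂)=(-3/2,-1/2): CG² = 1/6, CG = +√(1/6)   ← matches the target
  (m₁,m₂)=(-5/2,1/2): CG² = 5/6, CG = −√(5/6)
Pairs with CG² = 1/6: (-3/2,-1/2): +√(1/6)

(-3/2,-1/2): +√(1/6)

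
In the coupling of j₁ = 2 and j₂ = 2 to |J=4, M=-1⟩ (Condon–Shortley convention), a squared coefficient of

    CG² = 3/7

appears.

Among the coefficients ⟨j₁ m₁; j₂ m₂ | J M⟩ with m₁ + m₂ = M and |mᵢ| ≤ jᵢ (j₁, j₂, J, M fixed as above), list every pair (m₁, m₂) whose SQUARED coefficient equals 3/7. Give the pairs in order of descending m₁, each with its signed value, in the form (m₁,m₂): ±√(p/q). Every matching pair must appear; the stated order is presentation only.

(0,-1): +√(3/7); (-1,0): +√(3/7)

Admissible pairs with m₁+m₂ = M = -1: (-2,1), (-1,0), (0,-1), (1,-2)
  (m₁,m₂)=(1,-2): CG² = 1/14, CG = +√(1/14)
  (m₁,m₂)=(0,-1): CG² = 3/7, CG = +√(3/7)   ← matches the target
  (m₁,m₂)=(-1,0): CG² = 3/7, CG = +√(3/7)   ← matches the target
  (m₁,m₂)=(-2,1): CG² = 1/14, CG = +√(1/14)
Pairs with CG² = 3/7: (0,-1): +√(3/7); (-1,0): +√(3/7)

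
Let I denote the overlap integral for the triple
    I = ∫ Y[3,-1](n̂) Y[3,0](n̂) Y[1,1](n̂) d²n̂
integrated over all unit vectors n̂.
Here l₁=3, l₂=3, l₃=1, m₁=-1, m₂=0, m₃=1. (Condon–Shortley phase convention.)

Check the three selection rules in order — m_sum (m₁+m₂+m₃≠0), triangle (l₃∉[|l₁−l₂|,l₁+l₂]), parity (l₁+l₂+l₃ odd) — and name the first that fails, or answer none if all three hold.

parity

Σmᵢ = 0  ✓
l₃∈[|l₁−l₂|,l₁+l₂]=[0,6], have l₃=1  ✓
Σlᵢ = 7 ⇒ odd  ✗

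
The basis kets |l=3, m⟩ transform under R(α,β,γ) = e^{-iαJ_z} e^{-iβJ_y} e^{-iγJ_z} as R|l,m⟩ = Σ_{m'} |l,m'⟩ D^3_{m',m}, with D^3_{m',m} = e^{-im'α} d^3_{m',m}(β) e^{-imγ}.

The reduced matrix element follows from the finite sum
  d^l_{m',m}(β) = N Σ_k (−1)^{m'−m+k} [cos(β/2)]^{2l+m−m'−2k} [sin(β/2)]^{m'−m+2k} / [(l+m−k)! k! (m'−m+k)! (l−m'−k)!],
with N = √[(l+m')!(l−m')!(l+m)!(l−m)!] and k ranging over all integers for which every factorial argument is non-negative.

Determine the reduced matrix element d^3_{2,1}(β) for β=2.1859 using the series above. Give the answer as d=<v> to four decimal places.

d=0.3729

d^3_{2,1}(β=2.1859) via the finite sum:
With c≡cos(β/2)=0.459868 and s≡sin(β/2)=0.887987, N=[120·1·24·2]^{1/2}=75.894664
The bounds max(0,m−m')=0 and min(l+m,l−m')=1 give 2 terms
  k=0: (−1)^1·75.8947/(24)·0.4599^5·0.8880^1 = -0.057753
  k=1: (−1)^2·75.8947/(12)·0.4599^3·0.8880^3 = +0.430675
d^3_{2,1}(2.1859) = -0.057753 +0.430675 = +0.372922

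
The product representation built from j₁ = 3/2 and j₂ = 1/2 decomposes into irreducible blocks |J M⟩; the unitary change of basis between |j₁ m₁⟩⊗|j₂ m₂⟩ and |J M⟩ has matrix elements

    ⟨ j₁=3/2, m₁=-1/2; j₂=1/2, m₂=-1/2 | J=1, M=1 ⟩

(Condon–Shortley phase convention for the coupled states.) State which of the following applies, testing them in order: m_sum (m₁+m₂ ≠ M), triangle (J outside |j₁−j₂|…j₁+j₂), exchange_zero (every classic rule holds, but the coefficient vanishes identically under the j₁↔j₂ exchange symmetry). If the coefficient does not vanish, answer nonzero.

m-sum: m₁+m₂ = -1/2+(-1/2) = -1, M = 1  ✗ ⇒ coefficient is 0

m_sum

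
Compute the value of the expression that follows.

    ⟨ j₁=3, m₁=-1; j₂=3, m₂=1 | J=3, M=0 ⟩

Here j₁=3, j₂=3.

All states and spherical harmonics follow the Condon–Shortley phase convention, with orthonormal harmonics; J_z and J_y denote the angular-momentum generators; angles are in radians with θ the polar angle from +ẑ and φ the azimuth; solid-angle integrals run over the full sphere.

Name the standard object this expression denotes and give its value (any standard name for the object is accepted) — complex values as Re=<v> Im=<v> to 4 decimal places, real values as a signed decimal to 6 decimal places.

Clebsch–Gordan coefficient, +√(1/6) ≈ +0.408248

This is a Clebsch–Gordan (vector-coupling) coefficient.
j₁+j₂−J=3  J+j₁−j₂=3  J−j₁+j₂=3  j₁+j₂+J+1=10
(j₁±m₁, j₂±m₂, J±M) = (2,4,4,2,3,3)
P² = 864/25
sum k=1..3:
  [1] −1/72 = -1/72
  [2] +1/8 = 1/8
  [3] −1/24 = -1/24
S = 5/72
C² = P²·S² = 1/6 ; C = +0.408248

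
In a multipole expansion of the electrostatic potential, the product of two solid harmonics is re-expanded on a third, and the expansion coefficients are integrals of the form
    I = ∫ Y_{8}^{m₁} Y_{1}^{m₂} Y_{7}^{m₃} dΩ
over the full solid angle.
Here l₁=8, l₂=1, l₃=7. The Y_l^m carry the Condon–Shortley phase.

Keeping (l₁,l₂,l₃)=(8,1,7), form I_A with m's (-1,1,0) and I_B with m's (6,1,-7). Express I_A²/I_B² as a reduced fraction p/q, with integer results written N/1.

36/1

Shared (l₁,l₂,l₃)=(8,1,7): N and (l;000)² cancel in I_A²/I_B².
A: Δ = 2!·14!·0!/17! = 1/2040; Racah Σ t=2..2: t=2:+1/50803200 = 1/50803200; ⇒ 3j(8 1 7; -1 1 0)² = 3/170, sgn -1
B: Δ = 2!·14!·0!/17! = 1/2040; Racah Σ t=2..2: t=2:+1/174356582400 = 1/174356582400; ⇒ 3j(8 1 7; 6 1 -7)² = 1/2040, sgn +1
I_A²/I_B² = (3/170)/(1/2040) = 36/1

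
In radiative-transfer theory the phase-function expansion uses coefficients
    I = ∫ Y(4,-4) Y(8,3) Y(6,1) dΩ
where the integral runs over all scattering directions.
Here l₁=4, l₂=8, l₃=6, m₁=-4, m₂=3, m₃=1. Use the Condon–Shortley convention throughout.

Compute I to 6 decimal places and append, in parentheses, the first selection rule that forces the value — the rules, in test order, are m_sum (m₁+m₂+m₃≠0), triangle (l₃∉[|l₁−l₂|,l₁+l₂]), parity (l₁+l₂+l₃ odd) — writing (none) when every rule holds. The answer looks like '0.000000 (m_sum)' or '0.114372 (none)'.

m-sum 0 ✓  L=18 even ✓  4≤6≤12 ✓
Π(2lᵢ+1) = 9×17×13 = 1989
triangle coeff Δ(4,8,6) = 1/23279256
Σ_t [2,4]: t=2:+1/1658880 t=3:−1/518400 t=4:+1/1658880 = -1/1382400
(3j)²=504/46189 [(4 8 6; 0 0 0)], sign=-1
Σ_t [6,6]: t=6:+1/20736000 = 1/20736000
(3j)²=49/4199 [(4 8 6; -4 3 1)], sign=-1
⇒ 4πI² = 222264/877591
I = (+1)√(222264/877591/(4π)) = 0.14196574
No selection rule forces the value: the integral is nonzero (none).

0.141966 (none)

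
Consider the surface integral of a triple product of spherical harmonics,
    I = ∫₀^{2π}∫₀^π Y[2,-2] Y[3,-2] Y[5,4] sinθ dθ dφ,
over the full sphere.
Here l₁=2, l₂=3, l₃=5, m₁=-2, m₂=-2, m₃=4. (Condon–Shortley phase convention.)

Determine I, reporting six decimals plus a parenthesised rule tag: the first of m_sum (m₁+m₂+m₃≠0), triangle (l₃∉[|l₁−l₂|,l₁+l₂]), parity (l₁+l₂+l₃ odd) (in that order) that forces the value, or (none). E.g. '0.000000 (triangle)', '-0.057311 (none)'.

Rules hold: Σm=0, L=10 even, 1≤5≤5.
N = 5·7·11 = 385
Δ = 0!·4!·6!/11! = 1/2310
Racah Σ t=0..0: t=0:+1/144 = 1/144
⇒ 3j(2 3 5; 0 0 0)² = 10/231, sgn -1
Racah Σ t=0..0: t=0:+1/2880 = 1/2880
⇒ 3j(2 3 5; -2 -2 4)² = 3/55, sgn -1
4πI² = N·(3j₀)²·(3jₘ)² = 10/11
I = +1·√(0.909091/4π) = 0.26896683
No selection rule forces the value: the integral is nonzero (none).

0.268967 (none)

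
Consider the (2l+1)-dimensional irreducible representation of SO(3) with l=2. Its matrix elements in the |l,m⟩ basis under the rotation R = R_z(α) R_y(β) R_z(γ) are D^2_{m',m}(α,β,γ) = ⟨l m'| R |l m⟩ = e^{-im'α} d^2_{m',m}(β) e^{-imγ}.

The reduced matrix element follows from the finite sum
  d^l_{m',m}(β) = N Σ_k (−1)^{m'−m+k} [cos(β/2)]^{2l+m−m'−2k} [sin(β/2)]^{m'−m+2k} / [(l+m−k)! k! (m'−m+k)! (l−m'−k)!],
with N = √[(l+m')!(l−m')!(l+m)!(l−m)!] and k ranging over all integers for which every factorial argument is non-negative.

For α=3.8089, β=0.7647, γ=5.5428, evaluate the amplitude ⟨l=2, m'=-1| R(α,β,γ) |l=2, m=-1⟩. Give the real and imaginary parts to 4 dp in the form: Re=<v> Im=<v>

Re=-0.3805 Im=0.0279

D^2_{-1,-1}(3.8089,0.7647,5.5428) = e^{-i·-1·3.8089}·d^2_{-1,-1}(0.7647)·e^{-i·-1·5.5428}. Compute d first:
Half-angle: c=0.927790, s=0.373102. N=√(1·6·1·6)=6.000000
The bounds max(0,m−m')=0 and min(l+m,l−m')=1 give 2 terms
  k=0: (−1)^0·6.0000/(6)·0.9278^4·0.3731^0 = +0.740968
  k=1: (−1)^1·6.0000/(2)·0.9278^2·0.3731^2 = -0.359481
d^2_{-1,-1}(0.7647) = +0.740968 -0.359481 = +0.381487
Phases: e^{-i·(-1)·3.8089}=-0.785491-0.618873i, e^{-i·(-1)·5.5428}=+0.738209-0.674572i ⇒ D=-0.380469+0.027854i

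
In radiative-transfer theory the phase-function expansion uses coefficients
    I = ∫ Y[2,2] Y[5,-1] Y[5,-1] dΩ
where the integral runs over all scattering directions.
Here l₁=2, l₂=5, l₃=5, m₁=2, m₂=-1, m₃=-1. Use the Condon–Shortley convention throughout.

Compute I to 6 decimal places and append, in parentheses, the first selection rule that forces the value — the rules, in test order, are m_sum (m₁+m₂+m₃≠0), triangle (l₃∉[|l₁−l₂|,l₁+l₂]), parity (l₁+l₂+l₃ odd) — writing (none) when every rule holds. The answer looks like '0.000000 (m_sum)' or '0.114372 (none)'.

Rules hold: Σm=0, L=12 even, 3≤5≤7.
N = 5·11·11 = 605
Δ = 2!·2!·8!/13! = 1/38610
Racah Σ t=0..2: t=0:+1/2880 t=1:−1/576 t=2:+1/2880 = -1/960
⇒ 3j(2 5 5; 0 0 0)² = 10/429, sgn +1
Racah Σ t=0..0: t=0:+1/2304 = 1/2304
⇒ 3j(2 5 5; 2 -1 -1)² = 5/143, sgn +1
4πI² = N·(3j₀)²·(3jₘ)² = 250/507
I = +1·√(0.493097/4π) = 0.19808933
No selection rule forces the value: the integral is nonzero (none).

0.198089 (none)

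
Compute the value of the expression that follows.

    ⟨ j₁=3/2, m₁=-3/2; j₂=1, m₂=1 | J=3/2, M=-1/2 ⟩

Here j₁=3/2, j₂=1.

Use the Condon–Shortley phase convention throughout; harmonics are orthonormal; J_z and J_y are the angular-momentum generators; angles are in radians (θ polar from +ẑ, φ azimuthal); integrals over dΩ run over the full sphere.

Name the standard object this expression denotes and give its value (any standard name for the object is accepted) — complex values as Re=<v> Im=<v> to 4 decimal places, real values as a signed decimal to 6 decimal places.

Clebsch–Gordan coefficient, −√(2/5) ≈ -0.632456

This is a Clebsch–Gordan (vector-coupling) coefficient.
triangle: 1!×2!×1!/5! = 2/120
(j±m)!: 0!×3!×2!×0!×1!×2! = 24
prefactor² = (2J+1)×Δ×N² = 8/5
  k=1: −1/(1!×0!×2!×1!×0!×0!) = -1/2
Σ = -1/2  ⇒  CG² = 8/5×(-1/2)² = 2/5
CG = −√(2/5) = -0.632456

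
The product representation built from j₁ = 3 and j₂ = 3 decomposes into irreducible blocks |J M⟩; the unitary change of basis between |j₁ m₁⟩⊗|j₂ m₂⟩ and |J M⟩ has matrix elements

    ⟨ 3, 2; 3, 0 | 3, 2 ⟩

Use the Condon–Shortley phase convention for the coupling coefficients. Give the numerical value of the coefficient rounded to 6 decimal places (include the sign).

−√(1/6) ≈ -0.408248

triangle: 3!*3!*3!/10! = 216/3628800
(j±m)!: 5!*1!*3!*3!*5!*1! = 518400
prefactor² = (2J+1)*Δ*N² = 216
  k=0: +1/(0!*3!*1!*3!*2!*0!) = 1/72
  k=1: −1/(1!*2!*0!*2!*3!*1!) = -1/24
Σ = -1/36  ⇒  CG² = 216*(-1/36)² = 1/6
CG = −√(1/6) = -0.408248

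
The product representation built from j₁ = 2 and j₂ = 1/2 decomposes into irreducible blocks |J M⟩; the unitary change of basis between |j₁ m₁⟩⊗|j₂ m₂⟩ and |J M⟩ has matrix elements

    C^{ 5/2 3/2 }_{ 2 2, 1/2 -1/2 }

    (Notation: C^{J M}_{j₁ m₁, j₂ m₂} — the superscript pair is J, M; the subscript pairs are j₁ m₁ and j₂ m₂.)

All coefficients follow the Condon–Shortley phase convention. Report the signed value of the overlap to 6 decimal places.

√[6·0!4!1!/6! · 4!0!0!1!4!1!] = √(576/5)
  +(−1)^0/∏(0,0,0,0,4,1)! = 1/24  (running 1/24)
⟨..|..⟩ = √(576/5)·(1/24) = +0.447214

+0.447214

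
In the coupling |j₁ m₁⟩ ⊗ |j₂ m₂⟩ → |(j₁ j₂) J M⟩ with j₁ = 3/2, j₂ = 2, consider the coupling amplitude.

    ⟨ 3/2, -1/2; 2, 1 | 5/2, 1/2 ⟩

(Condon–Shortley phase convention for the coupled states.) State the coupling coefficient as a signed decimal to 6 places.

√[6·1!2!3!/7! · 1!2!3!1!3!2!] = √(72/35)
  +(−1)^0/∏(0,1,2,3,0,0)! = 1/12  (running 1/12)
  +(−1)^1/∏(1,0,1,2,1,1)! = -1/2  (running -5/12)
⟨..|..⟩ = √(72/35)·(-5/12) = -0.597614

-0.597614  (= −√(5/14))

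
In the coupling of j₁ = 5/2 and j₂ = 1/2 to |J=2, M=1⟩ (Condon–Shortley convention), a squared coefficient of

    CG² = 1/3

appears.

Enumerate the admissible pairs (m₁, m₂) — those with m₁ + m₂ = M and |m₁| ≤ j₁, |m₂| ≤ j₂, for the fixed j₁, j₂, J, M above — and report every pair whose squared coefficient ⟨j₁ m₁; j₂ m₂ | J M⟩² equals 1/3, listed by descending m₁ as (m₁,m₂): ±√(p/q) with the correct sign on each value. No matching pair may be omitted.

Admissible pairs with m₁+m₂ = M = 1: (1/2,1/2), (3/2,-1/2)
  (m₁,m₂)=(3/2,-1/2): CG² = 2/3, CG = +√(2/3)
  (m₁,m₂)=(1/2,1/2): CG² = 1/3, CG = −√(1/3)   ← matches the target
Pairs with CG² = 1/3: (1/2,1/2): −√(1/3)

(1/2,1/2): −√(1/3)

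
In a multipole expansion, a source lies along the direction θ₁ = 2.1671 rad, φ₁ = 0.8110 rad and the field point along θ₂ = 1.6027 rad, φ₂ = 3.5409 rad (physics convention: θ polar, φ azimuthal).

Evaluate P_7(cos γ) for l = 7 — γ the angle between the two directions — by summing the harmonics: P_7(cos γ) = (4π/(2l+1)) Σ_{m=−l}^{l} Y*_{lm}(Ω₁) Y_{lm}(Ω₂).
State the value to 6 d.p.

-0.006156

Expand P_7 via completeness: Σ_{m} conj(Y_{7,m}) at Ω₁ times Y_{7,m} at Ω₂ —
  m=-7: Y*=+0.109108-0.075640i  Y=+0.468658+0.169186i  product +0.063931-0.016990i
  m=-6: Y*=-0.051588+0.333188i  Y=+0.043707+0.040371i  product -0.015706+0.012480i
  m=-5: Y*=-0.269549-0.349188i  Y=-0.149155-0.328916i  product -0.074649+0.140742i
  m=-4: Y*=+0.211359+0.021721i  Y=-0.001844-0.069750i  product +0.001125-0.014782i
  m=-3: Y*=+0.170904-0.146479i  Y=-0.118028+0.301728i  product +0.024025+0.068855i
  m=-2: Y*=-0.016836+0.328516i  Y=-0.051789+0.053176i  product -0.016597-0.017909i
  m=-1: Y*=+0.065475+0.068916i  Y=+0.286047-0.120705i  product +0.027047+0.011810i
  m=+0: Y*=-0.340264-0.000000i  Y=+0.075539+0.000000i  product -0.025703-0.000000i
  m=+1: Y*=-0.065475+0.068916i  Y=-0.286047-0.120705i  product +0.027047-0.011810i
  m=+2: Y*=-0.016836-0.328516i  Y=-0.051789-0.053176i  product -0.016597+0.017909i
  m=+3: Y*=-0.170904-0.146479i  Y=+0.118028+0.301728i  product +0.024025-0.068855i
  m=+4: Y*=+0.211359-0.021721i  Y=-0.001844+0.069750i  product +0.001125+0.014782i
  m=+5: Y*=+0.269549-0.349188i  Y=+0.149155-0.328916i  product -0.074649-0.140742i
  m=+6: Y*=-0.051588-0.333188i  Y=+0.043707-0.040371i  product -0.015706-0.012480i
  m=+7: Y*=-0.109108-0.075640i  Y=-0.468658+0.169186i  product +0.063931+0.016990i
Total Σ_m = -0.007349-0.000000i. Multiply by 0.837758: -0.006156-0.000000i. P_7(cos γ) = -0.006156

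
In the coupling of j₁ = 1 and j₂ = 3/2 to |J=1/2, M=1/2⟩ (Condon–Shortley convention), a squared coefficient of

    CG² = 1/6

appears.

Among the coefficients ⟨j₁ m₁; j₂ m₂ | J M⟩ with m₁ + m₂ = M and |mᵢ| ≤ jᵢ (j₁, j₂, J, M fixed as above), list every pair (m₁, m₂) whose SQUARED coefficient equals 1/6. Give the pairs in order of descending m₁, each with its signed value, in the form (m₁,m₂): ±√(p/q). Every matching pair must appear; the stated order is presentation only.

(1,-1/2): +√(1/6)

Admissible pairs with m₁+m₂ = M = 1/2: (-1,3/2), (0,1/2), (1,-1/2)
  (m₁,m₂)=(1,-1/2): CG² = 1/6, CG = +√(1/6)   ← matches the target
  (m₁,m₂)=(0,1/2): CG² = 1/3, CG = −√(1/3)
  (m₁,m₂)=(-1,3/2): CG² = 1/2, CG = +√(1/2)
Pairs with CG² = 1/6: (1,-1/2): +√(1/6)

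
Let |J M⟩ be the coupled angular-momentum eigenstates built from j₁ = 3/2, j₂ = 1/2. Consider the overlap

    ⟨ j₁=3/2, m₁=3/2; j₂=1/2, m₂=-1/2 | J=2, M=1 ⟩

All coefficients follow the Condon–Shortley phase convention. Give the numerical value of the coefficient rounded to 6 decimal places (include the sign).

+√(1/4) = +0.500000

j₁+j₂−J=0  J+j₁−j₂=3  J−j₁+j₂=1  j₁+j₂+J+1=5
(j₁±m₁, j₂±m₂, J±M) = (3,0,0,1,3,1)
P² = 9
sum k=0..0:
  [0] +1/6 = 1/6
S = 1/6
C² = P²·S² = 1/4 ; C = +0.500000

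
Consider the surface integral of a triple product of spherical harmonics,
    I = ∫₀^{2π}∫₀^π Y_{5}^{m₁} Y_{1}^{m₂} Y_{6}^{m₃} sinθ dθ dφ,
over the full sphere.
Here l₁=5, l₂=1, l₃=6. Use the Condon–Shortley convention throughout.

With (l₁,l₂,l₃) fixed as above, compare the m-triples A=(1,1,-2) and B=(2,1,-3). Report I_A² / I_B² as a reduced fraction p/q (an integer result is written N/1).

7/9

Same 5,1,6: normalisation and zero-m 3j drop out of the ratio.
A: Δ: 0! 10! 2! / 13! → 1/858; sum: t=0:+1/34560 = 1/34560; 3j²(5 1 6; 1 1 -2) = Δ·Π!·Σ² = 14/429  (sign +1)
B: Δ: 0! 10! 2! / 13! → 1/858; sum: t=0:+1/60480 = 1/60480; 3j²(5 1 6; 2 1 -3) = Δ·Π!·Σ² = 6/143  (sign -1)
I_A²/I_B² = (14/429)/(6/143) = 7/9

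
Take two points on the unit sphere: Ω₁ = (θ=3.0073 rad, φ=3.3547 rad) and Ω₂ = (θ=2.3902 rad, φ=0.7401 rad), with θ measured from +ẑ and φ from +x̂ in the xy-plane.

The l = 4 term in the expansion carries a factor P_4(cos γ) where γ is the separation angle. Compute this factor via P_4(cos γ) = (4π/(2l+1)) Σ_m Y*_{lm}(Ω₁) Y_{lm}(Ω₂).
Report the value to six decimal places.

-0.427905

Term-by-term m-sum for l=4 (normalisation 4π/9 = 1.396263):
  term(m=-4) = -0.00001 - 0.00001j   from Y*(Ω₁)=0.00009 + 0.00011j, Y(Ω₂)=-0.09453 - 0.01732j
  term(m=-3) = 0.00001 + 0.00087j   from Y*(Ω₁)=0.00239 + 0.00178j, Y(Ω₂)=0.17598 + 0.23173j
  term(m=-2) = 0.00743 - 0.01307j   from Y*(Ω₁)=0.03208 + 0.01456j, Y(Ω₂)=0.03862 - 0.42507j
  term(m=-1) = -0.03660 + 0.02130j   from Y*(Ω₁)=0.23771 + 0.05144j, Y(Ω₂)=-0.12858 + 0.11743j
  term(m=+0) = -0.24812 + 0.00000j   from Y*(Ω₁)=0.77162 + 0.00000j, Y(Ω₂)=-0.32156 + 0.00000j
  term(m=+1) = -0.03660 - 0.02130j   from Y*(Ω₁)=-0.23771 + 0.05144j, Y(Ω₂)=0.12858 + 0.11743j
  term(m=+2) = 0.00743 + 0.01307j   from Y*(Ω₁)=0.03208 - 0.01456j, Y(Ω₂)=0.03862 + 0.42507j
  term(m=+3) = 0.00001 - 0.00087j   from Y*(Ω₁)=-0.00239 + 0.00178j, Y(Ω₂)=-0.17598 + 0.23173j
  term(m=+4) = -0.00001 + 0.00001j   from Y*(Ω₁)=0.00009 - 0.00011j, Y(Ω₂)=-0.09453 + 0.01732j
Total Σ_m = -0.30646 - 0.00000j. Multiply by 1.396263: -0.42791 - 0.00000j. P_4(cos γ) = -0.427905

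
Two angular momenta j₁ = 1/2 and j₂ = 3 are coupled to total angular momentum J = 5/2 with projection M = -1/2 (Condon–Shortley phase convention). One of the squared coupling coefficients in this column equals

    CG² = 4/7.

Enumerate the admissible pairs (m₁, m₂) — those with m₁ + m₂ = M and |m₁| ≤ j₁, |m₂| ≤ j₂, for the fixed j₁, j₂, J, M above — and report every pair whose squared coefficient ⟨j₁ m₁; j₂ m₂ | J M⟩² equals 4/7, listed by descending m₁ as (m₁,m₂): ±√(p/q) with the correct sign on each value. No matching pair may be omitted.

Admissible pairs with m₁+m₂ = M = -1/2: (-1/2,0), (1/2,-1)
  (m₁,m₂)=(1/2,-1): CG² = 4/7, CG = +√(4/7)   ← matches the target
  (m₁,m₂)=(-1/2,0): CG² = 3/7, CG = −√(3/7)
Pairs with CG² = 4/7: (1/2,-1): +√(4/7)

(1/2,-1): +√(4/7)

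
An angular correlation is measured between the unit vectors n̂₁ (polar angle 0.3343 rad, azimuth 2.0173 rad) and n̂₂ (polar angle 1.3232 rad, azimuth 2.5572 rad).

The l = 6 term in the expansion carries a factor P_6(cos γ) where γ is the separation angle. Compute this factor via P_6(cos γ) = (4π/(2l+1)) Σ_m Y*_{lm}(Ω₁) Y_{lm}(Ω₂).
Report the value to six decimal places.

Expand P_6 via completeness: Σ_{m} conj(Y_{6,m}) at Ω₁ times Y_{6,m} at Ω₂ —
  m=-6: Y*=+0.000539-0.000269i  Y=-0.374770-0.143106i  product -0.000241+0.000024i
  m=-5: Y*=-0.004742-0.003694i  Y=+0.342847-0.076534i  product -0.001909-0.000903i
  m=-4: Y*=-0.007785+0.035612i  Y=+0.074210-0.077027i  product +0.002165+0.003242i
  m=-3: Y*=+0.144196-0.033958i  Y=-0.061723+0.334669i  product +0.002464+0.050354i
  m=-2: Y*=-0.246583-0.306310i  Y=+0.004544+0.010688i  product +0.002153-0.004027i
  m=-1: Y*=-0.248501+0.519062i  Y=-0.270820-0.179138i  product +0.160283-0.096057i
  m=+0: Y*=+0.127560-0.000000i  Y=+0.013996+0.000000i  product +0.001785+0.000000i
  m=+1: Y*=+0.248501+0.519062i  Y=+0.270820-0.179138i  product +0.160283+0.096057i
  m=+2: Y*=-0.246583+0.306310i  Y=+0.004544-0.010688i  product +0.002153+0.004027i
  m=+3: Y*=-0.144196-0.033958i  Y=+0.061723+0.334669i  product +0.002464-0.050354i
  m=+4: Y*=-0.007785-0.035612i  Y=+0.074210+0.077027i  product +0.002165-0.003242i
  m=+5: Y*=+0.004742-0.003694i  Y=-0.342847-0.076534i  product -0.001909+0.000903i
  m=+6: Y*=+0.000539+0.000269i  Y=-0.374770+0.143106i  product -0.000241-0.000024i
Accumulated sum +0.331619+0.000000i; after 4π/(2l+1) scaling, +0.320557+0.000000i ⇒ P_6 = 0.320557

0.320557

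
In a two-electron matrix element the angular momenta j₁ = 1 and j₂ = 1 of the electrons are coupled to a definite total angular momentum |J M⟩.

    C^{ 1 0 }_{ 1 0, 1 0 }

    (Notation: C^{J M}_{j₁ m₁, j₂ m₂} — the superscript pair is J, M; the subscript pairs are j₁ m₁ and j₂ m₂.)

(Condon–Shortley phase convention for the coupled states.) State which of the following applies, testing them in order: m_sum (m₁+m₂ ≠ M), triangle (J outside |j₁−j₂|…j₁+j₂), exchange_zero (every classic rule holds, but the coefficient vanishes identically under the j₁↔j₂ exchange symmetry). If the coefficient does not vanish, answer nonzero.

m-sum: m₁+m₂ = 0+0 = 0, M = 0  ✓
triangle: |j₁−j₂| = 0 ≤ J = 1 ≤ j₁+j₂ = 2  ✓
exchange: j₁=j₂ and m₁=m₂, and (−1)^(j₁+j₂−J) = (−1)^1 = −1 forces ⟨j₁m₁;j₂m₂|JM⟩ = −⟨j₂m₂;j₁m₁|JM⟩ = −⟨j₁m₁;j₂m₂|JM⟩ ⇒ the coefficient vanishes identically
Racah sum check: Σ_k collapses to 0 ⇒ CG = 0

exchange_zero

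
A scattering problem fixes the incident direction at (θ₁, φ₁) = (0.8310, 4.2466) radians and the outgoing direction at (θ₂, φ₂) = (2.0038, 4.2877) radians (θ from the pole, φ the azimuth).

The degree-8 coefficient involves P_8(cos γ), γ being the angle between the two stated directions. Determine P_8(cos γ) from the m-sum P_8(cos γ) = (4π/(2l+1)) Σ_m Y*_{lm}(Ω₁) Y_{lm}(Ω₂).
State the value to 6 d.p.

-0.276400

Term-by-term m-sum for l=8 (normalisation 4π/17 = 0.739198):
  m=-8: (-0.038069+0.025199i) × (-0.229807-0.060131i) = +0.010264-0.003502i  (running Σ = +0.010264-0.003502i)
  m=-7: (-0.019776-0.165496i) × (-0.073777-0.432989i) = -0.070199+0.020773i  (running Σ = -0.059935+0.017271i)
  m=-6: (+0.334327+0.120850i) × (+0.286422-0.193213i) = +0.119108-0.029982i  (running Σ = +0.059173-0.012712i)
  m=-5: (-0.333964+0.316242i) × (-0.064253-0.039628i) = +0.033990-0.007085i  (running Σ = +0.093163-0.019797i)
  m=-4: (-0.075700-0.251507i) × (+0.045799-0.355963i) = -0.092994+0.015427i  (running Σ = +0.000169-0.004369i)
  m=-3: (-0.177879-0.031162i) × (+0.096651-0.029552i) = -0.018113+0.002245i  (running Σ = -0.017944-0.002124i)
  m=-2: (+0.222019-0.298682i) × (-0.203214-0.231036i) = -0.114124+0.009402i  (running Σ = -0.132068+0.007278i)
  m=-1: (-0.005819-0.011575i) × (+0.068455-0.151379i) = -0.002151+0.000088i  (running Σ = -0.134218+0.007366i)
  m=0: (+0.369742-0.000000i) × (-0.285285+0.000000i) = -0.105482+0.000000i  (running Σ = -0.239700+0.007366i)
  m=1: (+0.005819-0.011575i) × (-0.068455-0.151379i) = -0.002151-0.000088i  (running Σ = -0.241851+0.007278i)
  m=2: (+0.222019+0.298682i) × (-0.203214+0.231036i) = -0.114124-0.009402i  (running Σ = -0.355975-0.002124i)
  m=3: (+0.177879-0.031162i) × (-0.096651-0.029552i) = -0.018113-0.002245i  (running Σ = -0.374088-0.004369i)
  m=4: (-0.075700+0.251507i) × (+0.045799+0.355963i) = -0.092994-0.015427i  (running Σ = -0.467082-0.019797i)
  m=5: (+0.333964+0.316242i) × (+0.064253-0.039628i) = +0.033990+0.007085i  (running Σ = -0.433091-0.012712i)
  m=6: (+0.334327-0.120850i) × (+0.286422+0.193213i) = +0.119108+0.029982i  (running Σ = -0.313983+0.017271i)
  m=7: (+0.019776-0.165496i) × (+0.073777-0.432989i) = -0.070199-0.020773i  (running Σ = -0.384182-0.003502i)
  m=8: (-0.038069-0.025199i) × (-0.229807+0.060131i) = +0.010264+0.003502i  (running Σ = -0.373918-0.000000i)
Accumulated sum -0.373918-0.000000i; after 4π/(2l+1) scaling, -0.276400-0.000000i ⇒ P_8 = -0.276400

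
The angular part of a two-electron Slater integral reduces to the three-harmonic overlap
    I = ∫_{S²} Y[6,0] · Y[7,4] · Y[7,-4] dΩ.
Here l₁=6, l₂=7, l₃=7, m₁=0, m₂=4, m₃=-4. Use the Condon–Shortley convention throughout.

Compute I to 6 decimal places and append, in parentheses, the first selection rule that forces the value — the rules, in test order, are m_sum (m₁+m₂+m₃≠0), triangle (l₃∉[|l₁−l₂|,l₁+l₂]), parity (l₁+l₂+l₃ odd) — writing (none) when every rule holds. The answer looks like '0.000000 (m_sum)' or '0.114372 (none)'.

Rules hold: Σm=0, L=20 even, 1≤7≤13.
N = 13·15·15 = 2925
Δ = 6!·6!·8!/21! = 1/2444321880
Racah Σ t=0..6: t=0:+1/2612736000 t=1:−1/20736000 t=2:+1/1658880 t=3:−1/746496 t=4:+1/1658880 t=5:−1/20736000 t=6:+1/2612736000 = -1/4354560
⇒ 3j(6 7 7; 0 0 0)² = 1000/138567, sgn +1
Racah Σ t=3..6: t=3:−1/52254720 t=4:+1/11612160 t=5:−1/20736000 t=6:+1/373248000 = 1/46656000
⇒ 3j(6 7 7; 0 4 -4)² = 352/62985, sgn -1
4πI² = N·(3j₀)²·(3jₘ)² = 160000/1356277
I = -1·√(0.11797/4π) = -0.09689042
No selection rule forces the value: the integral is nonzero (none).

-0.096890 (none)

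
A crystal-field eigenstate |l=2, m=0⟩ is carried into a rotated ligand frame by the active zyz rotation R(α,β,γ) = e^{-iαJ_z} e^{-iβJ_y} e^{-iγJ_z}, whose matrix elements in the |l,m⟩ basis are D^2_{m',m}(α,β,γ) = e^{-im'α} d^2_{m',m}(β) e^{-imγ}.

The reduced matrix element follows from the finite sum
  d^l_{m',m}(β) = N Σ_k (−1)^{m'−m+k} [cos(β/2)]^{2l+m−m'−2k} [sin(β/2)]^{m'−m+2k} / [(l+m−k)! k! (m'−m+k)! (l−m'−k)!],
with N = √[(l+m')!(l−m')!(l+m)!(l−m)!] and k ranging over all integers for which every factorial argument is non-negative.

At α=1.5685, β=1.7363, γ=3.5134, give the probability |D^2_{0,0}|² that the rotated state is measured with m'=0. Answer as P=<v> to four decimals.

P=0.2109

D^2_{0,0}(1.5685,1.7363,3.5134) = e^{-i·0·1.5685}·d^2_{0,0}(1.7363)·e^{-i·0·3.5134}. Compute d first:
c=cos(1.736300/2)=0.646239, s=sin(1.736300/2)=0.763135; N=√[2·2·2·2]=4.000000
k: max(0,(0)−(0))=0 … min(2+(0),2−(0))=2
  k=0: (−1)^0·4.0000/(4)·0.6462^4·0.7631^0 = +0.174411
  k=1: (−1)^1·4.0000/(1)·0.6462^2·0.7631^2 = -0.972858
  k=2: (−1)^2·4.0000/(4)·0.6462^0·0.7631^4 = +0.339160
d^2_{0,0}(1.7363) = +0.174411 -0.972858 +0.339160 = -0.459287
|D^2_{0,0}|² = |d^2_{0,0}(β)|² = (-0.459287)² = 0.210944 (the z-rotation phases have unit modulus)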